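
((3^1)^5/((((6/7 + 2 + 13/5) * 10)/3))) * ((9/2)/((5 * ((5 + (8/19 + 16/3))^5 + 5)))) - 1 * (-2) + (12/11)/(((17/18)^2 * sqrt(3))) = 1296 * sqrt(3)/3179 + 94478052555782537/47237052427098280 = 2.71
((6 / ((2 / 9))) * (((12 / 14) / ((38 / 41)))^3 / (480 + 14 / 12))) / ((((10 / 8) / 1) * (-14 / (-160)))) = 19293469056 / 47544441133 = 0.41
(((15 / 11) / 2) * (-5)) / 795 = -0.00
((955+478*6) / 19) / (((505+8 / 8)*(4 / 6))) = 11469 / 19228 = 0.60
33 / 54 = 0.61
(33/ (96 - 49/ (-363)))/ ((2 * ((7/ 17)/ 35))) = 1018215/ 69794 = 14.59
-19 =-19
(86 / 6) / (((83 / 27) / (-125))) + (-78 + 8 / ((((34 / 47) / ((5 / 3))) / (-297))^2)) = 89833345989 / 23987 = 3745084.67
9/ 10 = 0.90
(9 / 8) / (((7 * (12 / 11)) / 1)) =33 / 224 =0.15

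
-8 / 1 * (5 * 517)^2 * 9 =-481120200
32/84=8/21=0.38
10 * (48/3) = 160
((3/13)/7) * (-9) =-0.30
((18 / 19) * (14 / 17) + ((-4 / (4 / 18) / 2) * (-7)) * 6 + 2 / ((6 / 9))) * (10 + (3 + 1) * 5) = 3699450 / 323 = 11453.41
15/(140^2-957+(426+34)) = 15/19103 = 0.00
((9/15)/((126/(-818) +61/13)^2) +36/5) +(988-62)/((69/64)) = 866.13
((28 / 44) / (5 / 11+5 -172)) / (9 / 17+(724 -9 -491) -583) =119 / 11164208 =0.00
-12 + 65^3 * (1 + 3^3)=7689488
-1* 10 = -10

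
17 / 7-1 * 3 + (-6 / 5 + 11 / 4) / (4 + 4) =-0.38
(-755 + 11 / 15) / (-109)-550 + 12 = -868316 / 1635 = -531.08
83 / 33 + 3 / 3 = 116 / 33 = 3.52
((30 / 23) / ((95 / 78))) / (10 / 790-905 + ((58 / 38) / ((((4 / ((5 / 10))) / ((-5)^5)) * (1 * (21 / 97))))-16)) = -6211296 / 21314166953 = -0.00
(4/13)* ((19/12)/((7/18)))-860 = -78146/91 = -858.75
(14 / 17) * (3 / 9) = 14 / 51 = 0.27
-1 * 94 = -94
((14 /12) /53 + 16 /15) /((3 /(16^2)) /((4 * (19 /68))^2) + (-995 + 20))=-0.00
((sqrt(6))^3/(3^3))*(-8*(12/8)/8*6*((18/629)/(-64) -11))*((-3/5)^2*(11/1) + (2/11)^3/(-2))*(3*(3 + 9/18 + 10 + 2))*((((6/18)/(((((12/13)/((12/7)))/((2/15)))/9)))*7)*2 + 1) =154544055111873*sqrt(6)/3348796000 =113041.84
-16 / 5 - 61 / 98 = -1873 / 490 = -3.82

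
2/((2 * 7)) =1/7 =0.14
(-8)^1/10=-4/5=-0.80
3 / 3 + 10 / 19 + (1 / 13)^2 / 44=215663 / 141284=1.53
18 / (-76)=-9 / 38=-0.24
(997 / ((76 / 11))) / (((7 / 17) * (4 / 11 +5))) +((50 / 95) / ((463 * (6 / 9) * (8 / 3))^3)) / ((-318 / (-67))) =11047099083695586601 / 169076186282708992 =65.34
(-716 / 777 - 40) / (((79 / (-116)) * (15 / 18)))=7376672 / 102305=72.10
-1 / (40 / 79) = -79 / 40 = -1.98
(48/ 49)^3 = 0.94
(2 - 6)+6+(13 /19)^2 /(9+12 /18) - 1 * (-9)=115666 /10469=11.05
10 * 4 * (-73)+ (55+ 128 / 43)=-123067 / 43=-2862.02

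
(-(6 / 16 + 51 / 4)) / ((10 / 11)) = -231 / 16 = -14.44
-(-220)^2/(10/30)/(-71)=145200/71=2045.07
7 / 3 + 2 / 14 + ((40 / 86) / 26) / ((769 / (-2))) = 22352872 / 9027291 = 2.48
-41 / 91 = -0.45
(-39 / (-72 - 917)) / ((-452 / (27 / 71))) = -1053 / 31738988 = -0.00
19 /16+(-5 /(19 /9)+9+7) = 4505 /304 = 14.82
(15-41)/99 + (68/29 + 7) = 26075/2871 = 9.08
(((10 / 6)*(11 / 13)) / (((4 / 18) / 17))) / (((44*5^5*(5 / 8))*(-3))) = -17 / 40625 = -0.00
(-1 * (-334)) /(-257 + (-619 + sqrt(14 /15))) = -2194380 /5755313 -167 * sqrt(210) /5755313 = -0.38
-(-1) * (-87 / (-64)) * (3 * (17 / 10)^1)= 4437 / 640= 6.93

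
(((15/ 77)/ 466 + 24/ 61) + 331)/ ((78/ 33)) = 725355545/ 5173532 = 140.21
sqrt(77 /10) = sqrt(770) /10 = 2.77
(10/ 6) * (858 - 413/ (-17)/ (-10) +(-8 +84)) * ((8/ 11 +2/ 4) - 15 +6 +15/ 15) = -715051/ 68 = -10515.46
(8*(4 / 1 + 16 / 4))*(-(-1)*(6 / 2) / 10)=19.20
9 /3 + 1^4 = 4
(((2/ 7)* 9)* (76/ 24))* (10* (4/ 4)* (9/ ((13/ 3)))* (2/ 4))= 7695/ 91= 84.56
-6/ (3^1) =-2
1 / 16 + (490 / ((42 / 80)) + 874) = 86755 / 48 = 1807.40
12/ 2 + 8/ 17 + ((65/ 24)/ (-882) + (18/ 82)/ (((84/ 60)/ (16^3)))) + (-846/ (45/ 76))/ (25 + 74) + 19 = 530108528209/ 811475280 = 653.27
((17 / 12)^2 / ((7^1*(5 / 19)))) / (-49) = -5491 / 246960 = -0.02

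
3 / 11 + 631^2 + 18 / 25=109494548 / 275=398161.99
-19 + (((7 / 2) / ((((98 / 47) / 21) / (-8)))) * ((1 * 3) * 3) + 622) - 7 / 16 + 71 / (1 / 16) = -12791 / 16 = -799.44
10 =10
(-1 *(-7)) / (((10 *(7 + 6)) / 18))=63 / 65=0.97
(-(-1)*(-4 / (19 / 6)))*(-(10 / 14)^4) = 15000 / 45619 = 0.33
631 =631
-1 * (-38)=38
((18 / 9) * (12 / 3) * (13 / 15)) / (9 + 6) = 104 / 225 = 0.46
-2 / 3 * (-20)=40 / 3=13.33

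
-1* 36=-36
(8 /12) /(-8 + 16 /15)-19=-993 /52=-19.10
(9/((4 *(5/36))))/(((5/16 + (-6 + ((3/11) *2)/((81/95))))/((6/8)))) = -288684/119935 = -2.41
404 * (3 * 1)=1212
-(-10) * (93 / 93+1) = 20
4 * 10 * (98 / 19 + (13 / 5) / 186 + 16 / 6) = 313.54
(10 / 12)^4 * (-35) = -21875 / 1296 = -16.88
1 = 1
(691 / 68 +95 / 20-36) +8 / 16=-350 / 17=-20.59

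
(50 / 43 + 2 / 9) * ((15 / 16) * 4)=670 / 129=5.19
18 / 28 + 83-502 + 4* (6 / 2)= -5689 / 14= -406.36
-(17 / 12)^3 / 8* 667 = -3276971 / 13824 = -237.05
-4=-4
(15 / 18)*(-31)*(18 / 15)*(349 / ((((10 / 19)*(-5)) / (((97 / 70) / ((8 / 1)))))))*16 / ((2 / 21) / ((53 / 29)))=3170367303 / 14500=218646.02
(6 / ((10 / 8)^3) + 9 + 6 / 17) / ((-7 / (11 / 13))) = -22341 / 14875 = -1.50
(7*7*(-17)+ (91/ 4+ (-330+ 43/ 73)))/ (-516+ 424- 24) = 332781/ 33872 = 9.82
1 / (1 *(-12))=-0.08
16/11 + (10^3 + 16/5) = 55256/55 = 1004.65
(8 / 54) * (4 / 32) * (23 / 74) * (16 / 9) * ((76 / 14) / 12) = 874 / 188811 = 0.00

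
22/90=11/45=0.24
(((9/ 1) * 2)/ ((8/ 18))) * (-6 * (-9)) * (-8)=-17496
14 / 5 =2.80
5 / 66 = 0.08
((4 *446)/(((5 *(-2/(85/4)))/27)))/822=-34119/274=-124.52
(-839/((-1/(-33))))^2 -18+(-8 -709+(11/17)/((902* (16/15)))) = 17097560195151/22304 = 766569234.00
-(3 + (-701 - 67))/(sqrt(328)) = 765 * sqrt(82)/164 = 42.24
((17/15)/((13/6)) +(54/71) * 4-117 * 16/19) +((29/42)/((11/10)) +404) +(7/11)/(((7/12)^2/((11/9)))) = 6318669871/20255235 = 311.95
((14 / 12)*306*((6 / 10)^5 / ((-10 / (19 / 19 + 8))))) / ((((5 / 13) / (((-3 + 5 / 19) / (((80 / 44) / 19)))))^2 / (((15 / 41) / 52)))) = -622663890849 / 640625000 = -971.96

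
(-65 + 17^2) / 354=0.63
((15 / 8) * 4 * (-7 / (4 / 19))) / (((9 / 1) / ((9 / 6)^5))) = -53865 / 256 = -210.41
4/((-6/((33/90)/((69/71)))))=-0.25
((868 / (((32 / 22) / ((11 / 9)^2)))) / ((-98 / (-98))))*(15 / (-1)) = -1444135 / 108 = -13371.62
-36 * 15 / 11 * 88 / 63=-480 / 7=-68.57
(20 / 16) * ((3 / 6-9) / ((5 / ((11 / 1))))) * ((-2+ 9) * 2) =-1309 / 4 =-327.25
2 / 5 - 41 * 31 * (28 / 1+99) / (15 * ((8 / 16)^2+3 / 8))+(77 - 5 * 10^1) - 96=-1296481 / 75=-17286.41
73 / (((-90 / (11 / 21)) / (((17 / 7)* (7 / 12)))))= -13651 / 22680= -0.60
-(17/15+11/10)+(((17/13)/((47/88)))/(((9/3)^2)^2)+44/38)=-9828421/9403290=-1.05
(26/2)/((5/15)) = 39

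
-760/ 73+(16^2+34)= 20410/ 73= 279.59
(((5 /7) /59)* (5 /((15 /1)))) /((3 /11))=55 /3717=0.01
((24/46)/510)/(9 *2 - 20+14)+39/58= 114382/170085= 0.67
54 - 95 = -41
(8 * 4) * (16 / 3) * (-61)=-31232 / 3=-10410.67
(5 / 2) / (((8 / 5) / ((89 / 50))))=89 / 32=2.78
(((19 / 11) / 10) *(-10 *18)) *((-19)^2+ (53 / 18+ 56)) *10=-1436210 / 11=-130564.55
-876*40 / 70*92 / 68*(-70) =805920 / 17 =47407.06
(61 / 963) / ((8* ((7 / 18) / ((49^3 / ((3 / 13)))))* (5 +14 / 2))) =13327951 / 15408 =865.00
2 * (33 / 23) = 66 / 23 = 2.87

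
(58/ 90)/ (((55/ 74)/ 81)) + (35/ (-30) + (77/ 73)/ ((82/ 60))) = 344890787/ 4938450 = 69.84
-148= -148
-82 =-82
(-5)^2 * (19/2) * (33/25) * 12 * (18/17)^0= 3762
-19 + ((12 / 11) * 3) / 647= -18.99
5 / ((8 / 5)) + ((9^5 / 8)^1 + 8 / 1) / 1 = 29569 / 4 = 7392.25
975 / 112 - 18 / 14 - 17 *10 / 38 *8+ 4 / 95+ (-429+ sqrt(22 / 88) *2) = -4855327 / 10640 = -456.33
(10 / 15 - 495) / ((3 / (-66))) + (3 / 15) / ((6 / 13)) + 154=330893 / 30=11029.77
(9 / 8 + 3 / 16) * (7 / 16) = 147 / 256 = 0.57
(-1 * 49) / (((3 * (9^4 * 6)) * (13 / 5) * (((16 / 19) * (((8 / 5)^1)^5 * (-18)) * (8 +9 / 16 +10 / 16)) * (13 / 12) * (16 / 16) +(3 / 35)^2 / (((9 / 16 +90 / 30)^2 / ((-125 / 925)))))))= 501096203125 / 4967515178144303616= 0.00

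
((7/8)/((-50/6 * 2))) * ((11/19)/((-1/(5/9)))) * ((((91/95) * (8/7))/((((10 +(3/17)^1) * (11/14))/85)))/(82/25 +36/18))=0.04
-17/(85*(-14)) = 1/70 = 0.01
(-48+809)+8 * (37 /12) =2357 /3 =785.67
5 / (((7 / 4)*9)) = 20 / 63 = 0.32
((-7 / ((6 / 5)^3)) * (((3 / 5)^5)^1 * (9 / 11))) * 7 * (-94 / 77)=26649 / 12100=2.20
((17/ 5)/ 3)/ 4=17/ 60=0.28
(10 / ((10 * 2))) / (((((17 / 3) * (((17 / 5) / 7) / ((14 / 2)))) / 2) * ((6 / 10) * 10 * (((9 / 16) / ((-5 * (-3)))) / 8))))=78400 / 867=90.43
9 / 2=4.50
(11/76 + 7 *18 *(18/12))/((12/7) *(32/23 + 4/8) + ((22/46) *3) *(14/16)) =4628750/110067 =42.05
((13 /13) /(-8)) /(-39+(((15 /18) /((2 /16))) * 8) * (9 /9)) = -3 /344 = -0.01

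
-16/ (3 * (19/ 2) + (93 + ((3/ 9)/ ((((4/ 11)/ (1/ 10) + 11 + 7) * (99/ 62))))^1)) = -102816/ 780821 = -0.13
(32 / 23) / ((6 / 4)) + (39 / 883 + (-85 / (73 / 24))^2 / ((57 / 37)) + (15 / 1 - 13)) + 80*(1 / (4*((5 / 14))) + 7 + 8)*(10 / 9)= 35263697706361 / 18506759031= 1905.45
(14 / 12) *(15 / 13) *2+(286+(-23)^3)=-154418 / 13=-11878.31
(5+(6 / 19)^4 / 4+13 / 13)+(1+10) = 2215781 / 130321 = 17.00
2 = 2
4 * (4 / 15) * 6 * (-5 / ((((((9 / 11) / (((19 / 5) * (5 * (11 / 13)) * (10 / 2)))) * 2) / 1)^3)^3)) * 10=-17520673024730574132863648249013671875 / 32867202661502827176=-533074664283871094.75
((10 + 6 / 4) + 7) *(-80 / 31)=-1480 / 31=-47.74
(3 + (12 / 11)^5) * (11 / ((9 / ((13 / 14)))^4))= 6968741195 / 1230075210672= 0.01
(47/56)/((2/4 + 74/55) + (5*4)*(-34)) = -2585/2088716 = -0.00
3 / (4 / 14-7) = -21 / 47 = -0.45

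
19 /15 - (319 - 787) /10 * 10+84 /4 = 7354 /15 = 490.27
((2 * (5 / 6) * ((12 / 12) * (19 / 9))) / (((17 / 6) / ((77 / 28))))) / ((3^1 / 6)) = 1045 / 153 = 6.83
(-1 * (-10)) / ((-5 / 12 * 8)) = -3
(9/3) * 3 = 9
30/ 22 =1.36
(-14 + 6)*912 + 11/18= -131317/18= -7295.39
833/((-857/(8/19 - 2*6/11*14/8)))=259063/179113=1.45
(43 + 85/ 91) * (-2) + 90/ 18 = -7541/ 91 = -82.87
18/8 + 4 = 25/4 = 6.25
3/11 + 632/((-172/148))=-257095/473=-543.54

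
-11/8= -1.38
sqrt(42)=6.48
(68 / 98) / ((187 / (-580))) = -1160 / 539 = -2.15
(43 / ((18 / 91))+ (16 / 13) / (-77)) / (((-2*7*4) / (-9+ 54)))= -19583125 / 112112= -174.67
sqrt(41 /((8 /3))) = sqrt(246) /4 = 3.92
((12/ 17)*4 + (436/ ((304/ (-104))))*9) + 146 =-385532/ 323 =-1193.60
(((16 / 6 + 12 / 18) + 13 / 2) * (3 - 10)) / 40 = -413 / 240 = -1.72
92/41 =2.24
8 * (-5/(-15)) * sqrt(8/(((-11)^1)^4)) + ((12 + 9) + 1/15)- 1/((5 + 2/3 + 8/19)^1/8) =16 * sqrt(2)/363 + 102812/5205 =19.81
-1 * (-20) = 20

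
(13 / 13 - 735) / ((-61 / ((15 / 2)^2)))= 82575 / 122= 676.84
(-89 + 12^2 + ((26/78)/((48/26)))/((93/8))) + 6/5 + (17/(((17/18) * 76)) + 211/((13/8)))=385151713/2067390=186.30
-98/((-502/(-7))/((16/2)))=-2744/251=-10.93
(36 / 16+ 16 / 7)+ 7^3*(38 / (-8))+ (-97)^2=54490 / 7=7784.29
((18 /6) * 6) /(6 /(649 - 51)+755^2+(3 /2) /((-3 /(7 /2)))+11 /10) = 107640 /3408745673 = 0.00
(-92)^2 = 8464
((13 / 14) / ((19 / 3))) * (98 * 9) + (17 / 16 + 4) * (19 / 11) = 461673 / 3344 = 138.06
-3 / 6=-0.50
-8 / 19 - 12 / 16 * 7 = -431 / 76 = -5.67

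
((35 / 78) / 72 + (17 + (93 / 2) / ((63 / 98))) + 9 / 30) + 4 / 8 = 2531119 / 28080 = 90.14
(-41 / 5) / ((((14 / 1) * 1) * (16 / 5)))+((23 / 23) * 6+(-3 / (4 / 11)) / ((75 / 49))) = 0.43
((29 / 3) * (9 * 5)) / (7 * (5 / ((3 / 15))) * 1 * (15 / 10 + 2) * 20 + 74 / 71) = 30885 / 869824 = 0.04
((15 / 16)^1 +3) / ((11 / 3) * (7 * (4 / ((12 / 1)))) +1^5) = 567 / 1376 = 0.41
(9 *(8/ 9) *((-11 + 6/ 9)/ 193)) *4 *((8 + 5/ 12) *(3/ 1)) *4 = -100192/ 579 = -173.04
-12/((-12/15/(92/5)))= 276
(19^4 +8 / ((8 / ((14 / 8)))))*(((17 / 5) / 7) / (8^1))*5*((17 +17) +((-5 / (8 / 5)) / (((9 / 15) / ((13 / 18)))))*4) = 18140405509 / 24192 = 749851.42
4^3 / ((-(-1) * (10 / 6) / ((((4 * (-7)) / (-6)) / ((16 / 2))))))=112 / 5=22.40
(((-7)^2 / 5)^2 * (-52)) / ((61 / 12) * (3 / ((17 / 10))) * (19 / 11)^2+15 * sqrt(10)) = -67.31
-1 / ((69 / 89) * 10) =-89 / 690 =-0.13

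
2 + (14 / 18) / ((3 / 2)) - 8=-148 / 27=-5.48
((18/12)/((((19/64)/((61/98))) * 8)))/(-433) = -366/403123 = -0.00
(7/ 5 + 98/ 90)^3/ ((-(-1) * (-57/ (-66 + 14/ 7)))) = 89915392/ 5194125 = 17.31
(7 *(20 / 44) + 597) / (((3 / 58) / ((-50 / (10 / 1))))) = -1914580 / 33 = -58017.58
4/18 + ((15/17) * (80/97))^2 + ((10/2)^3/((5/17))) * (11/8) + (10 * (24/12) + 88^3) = 133538745977515/195782472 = 682077.13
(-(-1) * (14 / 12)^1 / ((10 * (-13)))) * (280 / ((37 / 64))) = -6272 / 1443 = -4.35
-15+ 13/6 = -12.83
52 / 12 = 13 / 3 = 4.33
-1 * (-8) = 8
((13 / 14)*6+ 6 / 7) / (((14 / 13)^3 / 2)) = 98865 / 9604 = 10.29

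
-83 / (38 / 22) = -48.05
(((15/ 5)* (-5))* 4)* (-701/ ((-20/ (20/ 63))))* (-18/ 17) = 84120/ 119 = 706.89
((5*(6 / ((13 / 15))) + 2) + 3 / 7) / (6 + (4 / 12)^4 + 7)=273051 / 95914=2.85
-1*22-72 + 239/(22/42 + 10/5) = 37/53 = 0.70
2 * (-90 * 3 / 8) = -135 / 2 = -67.50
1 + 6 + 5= 12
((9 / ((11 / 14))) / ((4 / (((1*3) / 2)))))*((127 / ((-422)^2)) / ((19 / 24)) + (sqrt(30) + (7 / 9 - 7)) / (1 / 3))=-1492093827 / 18609778 + 567*sqrt(30) / 44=-9.60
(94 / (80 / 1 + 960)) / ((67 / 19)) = 893 / 34840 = 0.03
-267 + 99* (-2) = -465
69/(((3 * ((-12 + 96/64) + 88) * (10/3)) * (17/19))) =1311/13175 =0.10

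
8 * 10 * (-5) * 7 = -2800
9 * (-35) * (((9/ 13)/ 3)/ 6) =-315/ 26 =-12.12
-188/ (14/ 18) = -1692/ 7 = -241.71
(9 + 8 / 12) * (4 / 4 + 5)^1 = 58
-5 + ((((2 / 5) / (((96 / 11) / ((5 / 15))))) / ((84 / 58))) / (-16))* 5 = -484159 / 96768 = -5.00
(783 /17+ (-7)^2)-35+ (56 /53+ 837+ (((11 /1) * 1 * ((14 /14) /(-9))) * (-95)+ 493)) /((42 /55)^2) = 36357724063 /14304276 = 2541.74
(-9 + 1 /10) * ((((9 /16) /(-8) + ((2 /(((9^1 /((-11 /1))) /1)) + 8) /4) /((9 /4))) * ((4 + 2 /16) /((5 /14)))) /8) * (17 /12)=-9.96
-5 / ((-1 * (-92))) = -5 / 92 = -0.05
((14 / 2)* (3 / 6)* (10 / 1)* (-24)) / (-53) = 840 / 53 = 15.85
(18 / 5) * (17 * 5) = 306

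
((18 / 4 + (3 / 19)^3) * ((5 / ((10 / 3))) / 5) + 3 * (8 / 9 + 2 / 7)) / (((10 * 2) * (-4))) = -561751 / 9218496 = -0.06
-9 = -9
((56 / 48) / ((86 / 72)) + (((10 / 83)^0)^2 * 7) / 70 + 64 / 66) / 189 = 29039 / 2681910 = 0.01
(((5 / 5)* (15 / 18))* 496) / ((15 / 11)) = 2728 / 9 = 303.11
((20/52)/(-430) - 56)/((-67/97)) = 6073073/74906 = 81.08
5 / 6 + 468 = 2813 / 6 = 468.83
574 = 574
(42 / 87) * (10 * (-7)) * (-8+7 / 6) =20090 / 87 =230.92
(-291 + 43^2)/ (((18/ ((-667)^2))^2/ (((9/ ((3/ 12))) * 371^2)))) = 42444225013383257638/ 9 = 4716025001487028626.44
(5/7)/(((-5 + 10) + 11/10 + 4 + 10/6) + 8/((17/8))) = 2550/55447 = 0.05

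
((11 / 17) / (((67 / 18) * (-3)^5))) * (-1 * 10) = 0.01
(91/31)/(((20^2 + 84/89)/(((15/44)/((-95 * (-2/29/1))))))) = 704613/1849573088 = 0.00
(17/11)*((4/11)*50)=3400/121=28.10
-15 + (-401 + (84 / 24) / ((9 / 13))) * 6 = -2390.67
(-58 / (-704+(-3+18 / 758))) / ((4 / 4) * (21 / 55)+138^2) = 604505 / 140327765652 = 0.00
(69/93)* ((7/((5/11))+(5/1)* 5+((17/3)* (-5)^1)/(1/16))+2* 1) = -141772/465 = -304.89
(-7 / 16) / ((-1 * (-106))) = -7 / 1696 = -0.00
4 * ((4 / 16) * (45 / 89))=45 / 89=0.51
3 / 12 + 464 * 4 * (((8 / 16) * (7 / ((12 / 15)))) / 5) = 6497 / 4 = 1624.25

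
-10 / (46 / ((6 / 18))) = -5 / 69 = -0.07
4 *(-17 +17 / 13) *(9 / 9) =-816 / 13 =-62.77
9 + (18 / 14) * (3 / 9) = 66 / 7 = 9.43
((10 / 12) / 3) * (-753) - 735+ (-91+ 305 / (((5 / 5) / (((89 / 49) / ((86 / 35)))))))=-731168 / 903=-809.71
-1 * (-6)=6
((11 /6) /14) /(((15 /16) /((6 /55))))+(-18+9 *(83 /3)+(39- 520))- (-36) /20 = -130297 /525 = -248.18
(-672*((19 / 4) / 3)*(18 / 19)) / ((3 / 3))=-1008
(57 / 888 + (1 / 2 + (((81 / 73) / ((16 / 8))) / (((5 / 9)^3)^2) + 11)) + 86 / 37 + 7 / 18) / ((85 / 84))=705053329729 / 21523593750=32.76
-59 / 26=-2.27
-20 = -20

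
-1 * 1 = -1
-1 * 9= -9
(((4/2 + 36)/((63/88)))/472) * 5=0.56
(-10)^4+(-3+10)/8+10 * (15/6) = 10025.88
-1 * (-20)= 20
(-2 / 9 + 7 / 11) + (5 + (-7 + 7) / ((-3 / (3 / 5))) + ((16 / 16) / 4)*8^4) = 1029.41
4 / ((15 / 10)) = 8 / 3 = 2.67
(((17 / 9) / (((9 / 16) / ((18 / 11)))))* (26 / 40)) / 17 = 104 / 495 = 0.21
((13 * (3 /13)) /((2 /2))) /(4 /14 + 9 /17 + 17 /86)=2.96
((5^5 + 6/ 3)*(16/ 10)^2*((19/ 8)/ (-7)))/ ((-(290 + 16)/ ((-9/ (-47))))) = 237652/ 139825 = 1.70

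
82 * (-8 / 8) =-82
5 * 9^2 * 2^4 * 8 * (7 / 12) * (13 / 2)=196560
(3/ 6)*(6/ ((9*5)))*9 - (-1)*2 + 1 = 18/ 5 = 3.60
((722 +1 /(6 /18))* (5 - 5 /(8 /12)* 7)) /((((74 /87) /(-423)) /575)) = 1457434603125 /148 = 9847531102.20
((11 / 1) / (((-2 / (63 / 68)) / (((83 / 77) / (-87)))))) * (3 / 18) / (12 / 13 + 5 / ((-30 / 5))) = 3237 / 27608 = 0.12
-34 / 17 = -2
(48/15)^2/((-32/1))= -8/25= -0.32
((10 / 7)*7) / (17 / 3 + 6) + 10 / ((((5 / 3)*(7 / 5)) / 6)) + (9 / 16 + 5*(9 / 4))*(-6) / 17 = 21327 / 952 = 22.40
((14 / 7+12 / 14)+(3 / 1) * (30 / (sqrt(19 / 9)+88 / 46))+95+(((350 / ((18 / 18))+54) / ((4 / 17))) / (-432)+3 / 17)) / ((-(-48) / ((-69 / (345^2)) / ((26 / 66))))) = -855706377427 / 135996388819200+2277 * sqrt(19) / 3833960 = -0.00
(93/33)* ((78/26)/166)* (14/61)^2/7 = 1302/3397273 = 0.00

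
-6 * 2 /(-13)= 12 /13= 0.92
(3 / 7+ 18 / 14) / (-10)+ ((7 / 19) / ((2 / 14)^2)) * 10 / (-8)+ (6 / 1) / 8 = -29243 / 1330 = -21.99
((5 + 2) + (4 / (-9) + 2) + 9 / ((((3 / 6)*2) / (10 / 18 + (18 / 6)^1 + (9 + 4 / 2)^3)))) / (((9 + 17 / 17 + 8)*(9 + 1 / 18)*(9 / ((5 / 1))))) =540880 / 13203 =40.97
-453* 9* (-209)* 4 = 3408372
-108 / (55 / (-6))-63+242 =10493 / 55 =190.78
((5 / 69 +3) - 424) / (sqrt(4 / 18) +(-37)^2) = -119283708 / 387951281 +29044*sqrt(2) / 387951281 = -0.31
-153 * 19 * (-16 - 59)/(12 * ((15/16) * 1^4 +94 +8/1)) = 32300/183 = 176.50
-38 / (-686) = 19 / 343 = 0.06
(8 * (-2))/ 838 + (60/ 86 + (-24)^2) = 576.68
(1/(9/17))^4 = 83521/6561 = 12.73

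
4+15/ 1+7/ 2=45/ 2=22.50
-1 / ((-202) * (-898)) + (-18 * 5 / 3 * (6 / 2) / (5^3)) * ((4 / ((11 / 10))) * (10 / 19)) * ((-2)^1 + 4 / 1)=-104484305 / 37911764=-2.76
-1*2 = -2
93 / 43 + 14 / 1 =695 / 43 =16.16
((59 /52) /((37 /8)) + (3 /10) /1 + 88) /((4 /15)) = 1277709 /3848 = 332.04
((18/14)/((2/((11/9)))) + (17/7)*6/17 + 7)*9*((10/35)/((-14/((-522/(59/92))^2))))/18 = -69765713424/1193983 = -58431.08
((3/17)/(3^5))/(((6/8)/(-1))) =-4/4131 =-0.00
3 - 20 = -17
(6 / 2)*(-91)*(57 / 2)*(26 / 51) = -67431 / 17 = -3966.53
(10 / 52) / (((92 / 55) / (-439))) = -120725 / 2392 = -50.47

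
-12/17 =-0.71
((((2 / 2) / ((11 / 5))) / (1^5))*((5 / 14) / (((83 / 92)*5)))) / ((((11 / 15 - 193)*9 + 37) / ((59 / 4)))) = -33925 / 108225194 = -0.00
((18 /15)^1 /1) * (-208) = -1248 /5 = -249.60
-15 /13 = -1.15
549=549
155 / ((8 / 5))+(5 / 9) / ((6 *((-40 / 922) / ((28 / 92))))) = 59756 / 621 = 96.23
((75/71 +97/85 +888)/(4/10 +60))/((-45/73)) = -196090483/8201565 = -23.91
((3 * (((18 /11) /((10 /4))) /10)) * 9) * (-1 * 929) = -451494 /275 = -1641.80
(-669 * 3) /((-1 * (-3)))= -669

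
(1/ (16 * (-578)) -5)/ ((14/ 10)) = -3.57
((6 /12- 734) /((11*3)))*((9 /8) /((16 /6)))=-13203 /1408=-9.38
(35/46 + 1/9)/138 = 361/57132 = 0.01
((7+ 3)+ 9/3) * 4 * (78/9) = 1352/3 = 450.67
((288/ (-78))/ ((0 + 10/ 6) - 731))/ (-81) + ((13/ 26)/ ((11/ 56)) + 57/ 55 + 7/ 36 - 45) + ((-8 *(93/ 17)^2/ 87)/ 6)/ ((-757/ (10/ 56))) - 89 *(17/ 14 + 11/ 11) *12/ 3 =-57632098655117123/ 69477329901980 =-829.51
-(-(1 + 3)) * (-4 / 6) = -2.67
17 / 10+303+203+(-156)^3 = -37959083 / 10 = -3795908.30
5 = 5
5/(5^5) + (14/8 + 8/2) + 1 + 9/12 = 9377/1250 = 7.50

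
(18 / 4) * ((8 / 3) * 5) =60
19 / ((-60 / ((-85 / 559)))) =323 / 6708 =0.05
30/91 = 0.33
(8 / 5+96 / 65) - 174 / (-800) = 17131 / 5200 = 3.29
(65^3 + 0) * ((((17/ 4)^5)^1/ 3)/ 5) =77985645725/ 3072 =25385952.38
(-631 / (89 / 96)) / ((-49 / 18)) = 250.03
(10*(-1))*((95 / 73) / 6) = -475 / 219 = -2.17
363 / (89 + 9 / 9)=121 / 30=4.03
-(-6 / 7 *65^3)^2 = -2715080062500 / 49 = -55409797193.88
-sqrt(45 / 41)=-3 * sqrt(205) / 41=-1.05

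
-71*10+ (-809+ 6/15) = -7593/5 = -1518.60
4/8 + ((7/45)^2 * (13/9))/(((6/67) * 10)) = 589429/1093500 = 0.54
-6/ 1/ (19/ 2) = -12/ 19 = -0.63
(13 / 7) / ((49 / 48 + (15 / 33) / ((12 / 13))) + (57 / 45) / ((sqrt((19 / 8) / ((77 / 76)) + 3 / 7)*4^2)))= 2787870800 / 2269401267 - 2390960*sqrt(1342) / 2269401267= 1.19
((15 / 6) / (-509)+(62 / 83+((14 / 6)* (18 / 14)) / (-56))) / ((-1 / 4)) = -1628887 / 591458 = -2.75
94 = 94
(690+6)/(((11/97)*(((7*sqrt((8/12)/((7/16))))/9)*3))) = 25317*sqrt(42)/77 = 2130.82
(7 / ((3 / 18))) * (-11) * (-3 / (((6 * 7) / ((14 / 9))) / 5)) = 770 / 3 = 256.67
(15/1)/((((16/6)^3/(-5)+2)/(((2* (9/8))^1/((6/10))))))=-30375/968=-31.38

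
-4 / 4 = -1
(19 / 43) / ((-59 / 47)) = -893 / 2537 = -0.35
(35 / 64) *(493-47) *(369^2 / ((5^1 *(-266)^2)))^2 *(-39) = -161240796458937 / 114432263680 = -1409.05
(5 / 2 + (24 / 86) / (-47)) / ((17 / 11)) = 1.61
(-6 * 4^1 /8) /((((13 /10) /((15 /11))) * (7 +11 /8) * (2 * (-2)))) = 900 /9581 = 0.09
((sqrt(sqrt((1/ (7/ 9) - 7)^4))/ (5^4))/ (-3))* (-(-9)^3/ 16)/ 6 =-81/ 3500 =-0.02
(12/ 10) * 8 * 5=48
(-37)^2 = 1369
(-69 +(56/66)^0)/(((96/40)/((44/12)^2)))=-10285/27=-380.93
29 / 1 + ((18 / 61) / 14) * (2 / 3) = 12389 / 427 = 29.01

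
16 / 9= 1.78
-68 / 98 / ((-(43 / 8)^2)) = 2176 / 90601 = 0.02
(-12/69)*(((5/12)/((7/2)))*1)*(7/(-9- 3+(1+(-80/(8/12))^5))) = 0.00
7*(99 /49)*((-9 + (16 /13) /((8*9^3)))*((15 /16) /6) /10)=-938201 /471744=-1.99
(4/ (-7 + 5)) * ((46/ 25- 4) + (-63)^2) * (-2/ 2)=198342/ 25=7933.68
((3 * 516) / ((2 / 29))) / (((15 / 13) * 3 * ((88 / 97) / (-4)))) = -1572467 / 55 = -28590.31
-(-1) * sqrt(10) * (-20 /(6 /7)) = -70 * sqrt(10) /3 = -73.79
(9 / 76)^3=729 / 438976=0.00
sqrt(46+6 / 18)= 6.81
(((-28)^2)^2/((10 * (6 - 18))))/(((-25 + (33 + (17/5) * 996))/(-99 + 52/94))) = 88875416/598263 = 148.56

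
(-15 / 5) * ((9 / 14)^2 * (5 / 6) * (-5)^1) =2025 / 392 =5.17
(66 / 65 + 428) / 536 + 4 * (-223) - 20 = -911.20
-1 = -1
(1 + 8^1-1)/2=4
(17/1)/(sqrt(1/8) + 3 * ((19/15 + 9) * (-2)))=-209440/758887 - 850 * sqrt(2)/758887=-0.28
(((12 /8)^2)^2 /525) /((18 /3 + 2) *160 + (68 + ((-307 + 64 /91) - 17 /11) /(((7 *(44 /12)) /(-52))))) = 22869 /4676036800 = 0.00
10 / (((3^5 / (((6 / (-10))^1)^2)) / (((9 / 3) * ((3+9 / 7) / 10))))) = 2 / 105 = 0.02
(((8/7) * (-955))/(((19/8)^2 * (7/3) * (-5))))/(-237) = -97792/1397431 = -0.07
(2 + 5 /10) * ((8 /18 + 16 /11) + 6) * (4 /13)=7820 /1287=6.08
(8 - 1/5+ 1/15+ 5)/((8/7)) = 1351/120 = 11.26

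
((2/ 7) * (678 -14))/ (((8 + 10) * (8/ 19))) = 1577/ 63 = 25.03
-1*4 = -4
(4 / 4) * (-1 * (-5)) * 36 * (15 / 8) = 675 / 2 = 337.50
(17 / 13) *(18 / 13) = 306 / 169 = 1.81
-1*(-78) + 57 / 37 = 2943 / 37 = 79.54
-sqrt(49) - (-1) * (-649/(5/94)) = -61041/5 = -12208.20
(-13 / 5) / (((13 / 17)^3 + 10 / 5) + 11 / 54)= -3448926 / 3516425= -0.98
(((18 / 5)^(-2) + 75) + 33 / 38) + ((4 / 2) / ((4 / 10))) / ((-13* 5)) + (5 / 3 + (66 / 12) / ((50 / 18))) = 159086311 / 2000700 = 79.52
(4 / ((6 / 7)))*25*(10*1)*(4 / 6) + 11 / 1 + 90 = 7909 / 9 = 878.78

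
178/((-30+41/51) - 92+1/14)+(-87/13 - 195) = -228410622/1124279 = -203.16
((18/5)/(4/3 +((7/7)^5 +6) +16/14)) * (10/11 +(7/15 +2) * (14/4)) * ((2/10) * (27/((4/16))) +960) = 973683396/273625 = 3558.46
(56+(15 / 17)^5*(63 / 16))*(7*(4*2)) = 9240227479 / 2839714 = 3253.93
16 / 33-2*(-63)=4174 / 33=126.48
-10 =-10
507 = 507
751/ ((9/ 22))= 1835.78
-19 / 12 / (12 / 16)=-19 / 9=-2.11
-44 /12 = -3.67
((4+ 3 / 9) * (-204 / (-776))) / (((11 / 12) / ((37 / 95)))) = 49062 / 101365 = 0.48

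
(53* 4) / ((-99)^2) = 212 / 9801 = 0.02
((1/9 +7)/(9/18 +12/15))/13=640/1521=0.42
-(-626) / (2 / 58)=18154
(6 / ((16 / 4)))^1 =3 / 2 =1.50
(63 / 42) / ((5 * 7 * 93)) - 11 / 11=-1.00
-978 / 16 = -489 / 8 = -61.12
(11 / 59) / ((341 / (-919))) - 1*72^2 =-9482455 / 1829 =-5184.50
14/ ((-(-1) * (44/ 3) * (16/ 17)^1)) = 357/ 352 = 1.01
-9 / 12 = -3 / 4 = -0.75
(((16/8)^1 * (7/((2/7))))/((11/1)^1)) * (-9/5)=-441/55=-8.02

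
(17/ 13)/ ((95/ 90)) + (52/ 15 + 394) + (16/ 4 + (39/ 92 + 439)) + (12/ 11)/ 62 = 97885496023/ 116233260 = 842.15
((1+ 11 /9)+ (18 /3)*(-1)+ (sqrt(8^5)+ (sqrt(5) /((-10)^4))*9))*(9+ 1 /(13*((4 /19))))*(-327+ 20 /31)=-157663328*sqrt(2) /403-44342811*sqrt(5) /16120000+ 83758643 /7254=-541734.09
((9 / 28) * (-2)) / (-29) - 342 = -138843 / 406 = -341.98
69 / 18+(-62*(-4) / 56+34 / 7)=13.12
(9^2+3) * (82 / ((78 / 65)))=5740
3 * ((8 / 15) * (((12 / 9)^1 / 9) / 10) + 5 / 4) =10189 / 2700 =3.77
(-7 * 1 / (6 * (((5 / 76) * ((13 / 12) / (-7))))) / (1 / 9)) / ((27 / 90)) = 44688 / 13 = 3437.54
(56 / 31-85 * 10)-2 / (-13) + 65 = -315565 / 403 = -783.04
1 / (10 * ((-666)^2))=1 / 4435560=0.00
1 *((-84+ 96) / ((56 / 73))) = 15.64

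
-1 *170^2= -28900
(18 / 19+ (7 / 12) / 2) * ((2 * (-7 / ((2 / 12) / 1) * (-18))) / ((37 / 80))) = 2847600 / 703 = 4050.64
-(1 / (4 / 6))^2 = -9 / 4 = -2.25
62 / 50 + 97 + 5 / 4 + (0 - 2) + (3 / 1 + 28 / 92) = 231827 / 2300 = 100.79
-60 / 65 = -12 / 13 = -0.92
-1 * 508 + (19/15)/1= -7601/15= -506.73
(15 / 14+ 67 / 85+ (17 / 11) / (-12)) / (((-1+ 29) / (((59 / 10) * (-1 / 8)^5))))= -8020637 / 720607641600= -0.00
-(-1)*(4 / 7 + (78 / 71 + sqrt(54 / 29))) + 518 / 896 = 3.61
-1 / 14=-0.07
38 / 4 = 19 / 2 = 9.50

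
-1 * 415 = -415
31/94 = 0.33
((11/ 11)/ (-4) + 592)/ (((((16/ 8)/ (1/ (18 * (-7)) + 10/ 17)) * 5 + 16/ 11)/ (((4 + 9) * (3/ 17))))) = 114745059/ 1579504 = 72.65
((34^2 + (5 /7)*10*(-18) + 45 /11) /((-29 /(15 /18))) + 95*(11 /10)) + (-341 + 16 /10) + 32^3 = 1088703347 /33495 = 32503.46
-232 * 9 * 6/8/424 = -783/212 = -3.69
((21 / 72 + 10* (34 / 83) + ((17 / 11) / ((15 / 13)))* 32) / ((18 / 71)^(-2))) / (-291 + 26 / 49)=-6848592849 / 655064288890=-0.01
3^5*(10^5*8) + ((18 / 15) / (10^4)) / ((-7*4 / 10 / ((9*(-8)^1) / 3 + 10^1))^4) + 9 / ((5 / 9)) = 7776000651 / 40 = 194400016.28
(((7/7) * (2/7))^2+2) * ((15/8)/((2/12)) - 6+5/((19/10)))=30549/1862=16.41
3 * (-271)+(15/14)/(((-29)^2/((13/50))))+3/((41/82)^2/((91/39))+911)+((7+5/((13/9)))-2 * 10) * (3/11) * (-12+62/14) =-340741511529213/429524115020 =-793.30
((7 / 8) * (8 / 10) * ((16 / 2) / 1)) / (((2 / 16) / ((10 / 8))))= 56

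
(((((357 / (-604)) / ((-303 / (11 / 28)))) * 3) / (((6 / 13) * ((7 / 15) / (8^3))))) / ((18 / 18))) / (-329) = -583440 / 35123053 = -0.02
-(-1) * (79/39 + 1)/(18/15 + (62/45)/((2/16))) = 177/715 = 0.25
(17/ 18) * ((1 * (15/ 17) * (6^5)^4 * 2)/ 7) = 6093597400104960/ 7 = 870513914300708.57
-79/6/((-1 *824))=0.02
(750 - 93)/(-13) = -657/13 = -50.54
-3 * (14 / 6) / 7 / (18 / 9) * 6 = -3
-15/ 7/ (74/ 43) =-645/ 518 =-1.25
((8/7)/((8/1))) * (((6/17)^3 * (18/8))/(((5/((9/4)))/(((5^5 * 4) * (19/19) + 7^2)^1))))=27444663/343910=79.80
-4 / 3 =-1.33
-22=-22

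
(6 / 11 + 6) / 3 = 24 / 11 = 2.18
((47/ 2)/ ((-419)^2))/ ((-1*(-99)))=47/ 34761078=0.00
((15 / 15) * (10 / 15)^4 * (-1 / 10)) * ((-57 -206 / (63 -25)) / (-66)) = -4744 / 253935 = -0.02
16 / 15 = 1.07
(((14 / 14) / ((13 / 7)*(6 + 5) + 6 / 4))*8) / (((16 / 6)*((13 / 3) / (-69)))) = -8694 / 3991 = -2.18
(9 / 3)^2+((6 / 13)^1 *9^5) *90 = 2452813.62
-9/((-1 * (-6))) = -1.50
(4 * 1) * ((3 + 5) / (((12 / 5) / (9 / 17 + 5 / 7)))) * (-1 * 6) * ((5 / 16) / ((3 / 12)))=-14800 / 119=-124.37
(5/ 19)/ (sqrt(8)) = 5 * sqrt(2)/ 76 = 0.09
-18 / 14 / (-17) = 9 / 119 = 0.08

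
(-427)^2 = 182329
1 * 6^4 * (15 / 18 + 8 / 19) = 30888 / 19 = 1625.68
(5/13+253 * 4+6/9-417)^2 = 355277.13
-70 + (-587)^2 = 344499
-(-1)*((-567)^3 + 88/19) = -3463400909/19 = -182284258.37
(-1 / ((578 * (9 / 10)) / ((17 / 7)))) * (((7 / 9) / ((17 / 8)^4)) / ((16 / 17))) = -0.00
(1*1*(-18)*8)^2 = 20736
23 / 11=2.09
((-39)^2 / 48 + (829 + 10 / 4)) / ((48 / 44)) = 151921 / 192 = 791.26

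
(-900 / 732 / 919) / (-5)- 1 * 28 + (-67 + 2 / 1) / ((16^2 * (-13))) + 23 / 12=-1122121483 / 43053312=-26.06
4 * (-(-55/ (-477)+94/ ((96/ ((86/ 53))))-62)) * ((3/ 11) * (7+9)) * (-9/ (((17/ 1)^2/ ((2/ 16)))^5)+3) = 15199699617723512911781/ 4814128922467397632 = 3157.31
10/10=1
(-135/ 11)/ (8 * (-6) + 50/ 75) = 405/ 1562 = 0.26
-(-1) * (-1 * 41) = -41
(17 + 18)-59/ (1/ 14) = -791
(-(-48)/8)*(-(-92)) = 552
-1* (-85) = 85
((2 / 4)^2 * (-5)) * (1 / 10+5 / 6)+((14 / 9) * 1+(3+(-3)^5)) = -4313 / 18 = -239.61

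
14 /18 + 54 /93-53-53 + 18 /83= -2418163 /23157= -104.42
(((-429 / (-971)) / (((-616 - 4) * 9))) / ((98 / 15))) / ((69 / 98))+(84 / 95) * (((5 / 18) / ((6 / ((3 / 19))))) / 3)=19230175 / 8997429708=0.00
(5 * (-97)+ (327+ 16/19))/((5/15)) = -8958/19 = -471.47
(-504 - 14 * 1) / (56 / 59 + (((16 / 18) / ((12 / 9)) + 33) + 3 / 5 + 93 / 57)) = -8710170 / 619589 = -14.06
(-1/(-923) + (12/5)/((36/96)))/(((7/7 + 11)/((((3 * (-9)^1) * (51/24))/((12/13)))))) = -1506591/45440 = -33.16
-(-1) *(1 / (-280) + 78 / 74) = 1.05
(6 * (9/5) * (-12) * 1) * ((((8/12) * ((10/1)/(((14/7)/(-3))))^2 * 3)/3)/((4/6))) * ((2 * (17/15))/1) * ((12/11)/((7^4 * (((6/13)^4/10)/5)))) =-873966600/26411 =-33091.01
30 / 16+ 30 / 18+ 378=9157 / 24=381.54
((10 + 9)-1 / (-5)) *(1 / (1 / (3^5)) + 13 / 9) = 4693.33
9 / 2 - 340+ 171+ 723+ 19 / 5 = 5623 / 10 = 562.30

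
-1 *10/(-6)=5/3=1.67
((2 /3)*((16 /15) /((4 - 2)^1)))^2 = 256 /2025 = 0.13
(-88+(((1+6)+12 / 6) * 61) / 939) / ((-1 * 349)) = 27361 / 109237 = 0.25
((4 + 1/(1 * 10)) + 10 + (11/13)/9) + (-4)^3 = -58273/1170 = -49.81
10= 10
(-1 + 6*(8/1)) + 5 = 52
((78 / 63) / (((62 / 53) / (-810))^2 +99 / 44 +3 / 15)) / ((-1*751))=-15972535800 / 23737020675193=-0.00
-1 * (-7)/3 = 7/3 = 2.33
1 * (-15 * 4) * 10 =-600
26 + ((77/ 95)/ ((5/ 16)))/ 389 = 4805382/ 184775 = 26.01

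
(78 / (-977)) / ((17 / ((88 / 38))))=-3432 / 315571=-0.01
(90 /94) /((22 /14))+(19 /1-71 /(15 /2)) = 10.14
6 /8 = 0.75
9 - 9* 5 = -36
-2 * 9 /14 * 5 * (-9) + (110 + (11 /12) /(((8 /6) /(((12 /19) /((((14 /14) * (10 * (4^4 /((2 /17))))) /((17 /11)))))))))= 167.86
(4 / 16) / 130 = 1 / 520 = 0.00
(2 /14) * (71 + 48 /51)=1223 /119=10.28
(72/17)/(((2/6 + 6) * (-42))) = -36/2261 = -0.02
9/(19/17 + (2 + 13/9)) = 1377/698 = 1.97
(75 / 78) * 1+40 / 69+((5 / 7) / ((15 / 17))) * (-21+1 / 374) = -355857 / 23023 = -15.46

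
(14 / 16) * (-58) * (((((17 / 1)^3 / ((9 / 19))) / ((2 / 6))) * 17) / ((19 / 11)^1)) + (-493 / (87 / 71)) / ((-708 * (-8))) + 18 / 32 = -264087380137 / 16992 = -15541865.59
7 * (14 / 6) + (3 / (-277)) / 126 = 190021 / 11634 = 16.33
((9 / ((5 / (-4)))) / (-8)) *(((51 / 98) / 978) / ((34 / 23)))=207 / 638960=0.00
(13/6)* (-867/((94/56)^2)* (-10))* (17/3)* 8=2002931840/6627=302238.09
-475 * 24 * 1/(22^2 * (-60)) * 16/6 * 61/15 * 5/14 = 11590/7623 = 1.52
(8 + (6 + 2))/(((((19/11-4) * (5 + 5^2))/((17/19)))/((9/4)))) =-1122/2375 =-0.47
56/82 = 28/41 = 0.68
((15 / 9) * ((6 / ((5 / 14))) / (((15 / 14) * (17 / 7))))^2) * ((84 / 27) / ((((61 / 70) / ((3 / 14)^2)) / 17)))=15059072 / 77775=193.62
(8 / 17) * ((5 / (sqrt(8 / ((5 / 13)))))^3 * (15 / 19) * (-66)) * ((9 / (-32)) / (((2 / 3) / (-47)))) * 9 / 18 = -392596875 * sqrt(130) / 13974272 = -320.32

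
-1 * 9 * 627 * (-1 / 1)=5643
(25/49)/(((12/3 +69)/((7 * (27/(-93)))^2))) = 2025/70153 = 0.03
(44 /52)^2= 121 /169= 0.72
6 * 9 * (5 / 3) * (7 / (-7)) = -90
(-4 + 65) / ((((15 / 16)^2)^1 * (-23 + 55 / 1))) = 488 / 225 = 2.17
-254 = -254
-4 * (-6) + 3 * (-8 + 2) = 6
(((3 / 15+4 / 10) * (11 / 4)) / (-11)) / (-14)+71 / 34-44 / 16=-3099 / 4760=-0.65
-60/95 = -12/19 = -0.63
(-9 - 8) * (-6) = 102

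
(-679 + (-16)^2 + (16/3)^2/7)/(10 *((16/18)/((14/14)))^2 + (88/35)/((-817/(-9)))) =-970338645/18364952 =-52.84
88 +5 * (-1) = 83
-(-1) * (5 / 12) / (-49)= -5 / 588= -0.01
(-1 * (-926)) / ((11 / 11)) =926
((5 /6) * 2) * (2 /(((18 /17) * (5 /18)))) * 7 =238 /3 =79.33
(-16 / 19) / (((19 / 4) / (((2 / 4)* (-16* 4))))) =2048 / 361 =5.67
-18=-18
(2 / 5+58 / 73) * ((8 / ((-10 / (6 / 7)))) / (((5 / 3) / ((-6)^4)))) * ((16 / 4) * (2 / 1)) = -325472256 / 63875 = -5095.46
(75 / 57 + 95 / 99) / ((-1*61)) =-4280 / 114741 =-0.04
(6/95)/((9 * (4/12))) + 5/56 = 587/5320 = 0.11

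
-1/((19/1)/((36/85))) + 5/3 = 7967/4845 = 1.64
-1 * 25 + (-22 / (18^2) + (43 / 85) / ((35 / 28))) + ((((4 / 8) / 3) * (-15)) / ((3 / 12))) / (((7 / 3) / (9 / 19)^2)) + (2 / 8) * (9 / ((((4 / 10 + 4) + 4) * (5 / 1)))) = -17795940313 / 695935800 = -25.57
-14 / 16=-0.88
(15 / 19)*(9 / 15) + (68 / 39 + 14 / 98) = 12242 / 5187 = 2.36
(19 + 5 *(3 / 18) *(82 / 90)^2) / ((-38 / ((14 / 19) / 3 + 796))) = -1085882743 / 2631690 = -412.62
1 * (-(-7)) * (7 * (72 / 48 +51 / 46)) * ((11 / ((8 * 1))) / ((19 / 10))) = 40425 / 437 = 92.51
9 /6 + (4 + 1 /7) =5.64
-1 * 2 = -2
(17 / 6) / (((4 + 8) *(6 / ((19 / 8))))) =323 / 3456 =0.09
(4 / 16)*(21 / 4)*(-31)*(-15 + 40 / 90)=28427 / 48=592.23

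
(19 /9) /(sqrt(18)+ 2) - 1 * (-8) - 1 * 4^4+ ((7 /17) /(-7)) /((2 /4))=-266057 /1071+ 19 * sqrt(2) /42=-247.78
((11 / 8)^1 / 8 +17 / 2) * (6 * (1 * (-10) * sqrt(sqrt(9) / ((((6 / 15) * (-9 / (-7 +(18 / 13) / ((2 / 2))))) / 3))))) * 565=-4703625 * sqrt(9490) / 416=-1101469.47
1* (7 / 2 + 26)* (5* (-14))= -2065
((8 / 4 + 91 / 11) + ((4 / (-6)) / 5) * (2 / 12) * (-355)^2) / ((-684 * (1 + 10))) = 138119 / 372438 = 0.37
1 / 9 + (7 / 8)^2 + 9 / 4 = 1801 / 576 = 3.13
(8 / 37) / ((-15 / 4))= -32 / 555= -0.06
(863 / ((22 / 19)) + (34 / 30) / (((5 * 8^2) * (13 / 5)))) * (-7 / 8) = -716222269 / 1098240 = -652.15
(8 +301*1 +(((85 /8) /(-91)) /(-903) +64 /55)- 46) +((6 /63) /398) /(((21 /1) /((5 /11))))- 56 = 208.16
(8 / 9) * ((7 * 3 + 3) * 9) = 192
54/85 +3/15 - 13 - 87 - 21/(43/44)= -440987/3655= -120.65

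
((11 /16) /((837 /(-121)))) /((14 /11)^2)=-161051 /2624832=-0.06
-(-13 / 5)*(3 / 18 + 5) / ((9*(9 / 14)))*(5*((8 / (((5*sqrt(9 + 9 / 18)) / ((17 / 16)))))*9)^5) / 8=4373.76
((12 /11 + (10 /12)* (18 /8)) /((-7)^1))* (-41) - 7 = 6389 /616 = 10.37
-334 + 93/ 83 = -27629/ 83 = -332.88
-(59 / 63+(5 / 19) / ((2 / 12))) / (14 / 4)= -6022 / 8379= -0.72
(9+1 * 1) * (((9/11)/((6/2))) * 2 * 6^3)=12960/11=1178.18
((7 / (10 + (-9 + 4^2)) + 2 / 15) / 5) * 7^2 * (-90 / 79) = -6.09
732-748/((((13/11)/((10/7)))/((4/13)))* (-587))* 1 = 508645292/694421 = 732.47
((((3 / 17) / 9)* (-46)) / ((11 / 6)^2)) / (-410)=0.00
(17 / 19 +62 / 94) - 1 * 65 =-56657 / 893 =-63.45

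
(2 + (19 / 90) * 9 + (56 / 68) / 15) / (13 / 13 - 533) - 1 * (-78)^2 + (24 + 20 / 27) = -14796002153 / 2441880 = -6059.27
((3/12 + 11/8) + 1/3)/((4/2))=47/48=0.98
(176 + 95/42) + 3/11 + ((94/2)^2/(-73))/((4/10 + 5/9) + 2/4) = 696934709/4418106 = 157.75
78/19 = 4.11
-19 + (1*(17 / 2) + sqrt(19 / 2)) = -21 / 2 + sqrt(38) / 2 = -7.42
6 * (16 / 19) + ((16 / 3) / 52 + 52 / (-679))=2555248 / 503139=5.08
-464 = -464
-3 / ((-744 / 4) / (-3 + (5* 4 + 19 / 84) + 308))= 27319 / 5208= 5.25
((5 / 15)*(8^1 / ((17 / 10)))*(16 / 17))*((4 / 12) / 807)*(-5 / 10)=-640 / 2099007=-0.00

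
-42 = -42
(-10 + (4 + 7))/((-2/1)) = -1/2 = -0.50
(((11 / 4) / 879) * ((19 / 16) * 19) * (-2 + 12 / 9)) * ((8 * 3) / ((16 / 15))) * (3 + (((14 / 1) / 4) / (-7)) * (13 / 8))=-694925 / 300032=-2.32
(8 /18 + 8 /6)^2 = 256 /81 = 3.16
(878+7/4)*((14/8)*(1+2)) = 73899/16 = 4618.69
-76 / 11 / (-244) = 0.03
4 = 4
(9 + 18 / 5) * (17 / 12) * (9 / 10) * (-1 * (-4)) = 3213 / 50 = 64.26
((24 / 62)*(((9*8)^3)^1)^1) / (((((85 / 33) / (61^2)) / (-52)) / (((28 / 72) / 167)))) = -11121957310464 / 440045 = -25274590.80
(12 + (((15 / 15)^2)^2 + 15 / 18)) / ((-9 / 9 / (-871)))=72293 / 6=12048.83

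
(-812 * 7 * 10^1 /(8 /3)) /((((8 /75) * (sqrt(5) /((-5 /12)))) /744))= 49557375 * sqrt(5) /4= 27703414.82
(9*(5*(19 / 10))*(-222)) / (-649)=18981 / 649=29.25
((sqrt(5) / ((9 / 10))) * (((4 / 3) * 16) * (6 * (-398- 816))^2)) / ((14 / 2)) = 3772917760 * sqrt(5) / 21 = 401738123.09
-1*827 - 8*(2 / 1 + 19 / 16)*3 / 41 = -67967 / 82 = -828.87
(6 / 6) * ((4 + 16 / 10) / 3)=28 / 15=1.87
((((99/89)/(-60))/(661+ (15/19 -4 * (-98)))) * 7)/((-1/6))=4389/5939860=0.00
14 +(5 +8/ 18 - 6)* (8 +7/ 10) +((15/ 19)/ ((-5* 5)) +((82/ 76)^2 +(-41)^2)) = 36633541/ 21660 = 1691.30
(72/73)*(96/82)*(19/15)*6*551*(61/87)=50736384/14965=3390.34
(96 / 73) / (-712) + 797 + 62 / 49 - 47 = 239166976 / 318353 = 751.26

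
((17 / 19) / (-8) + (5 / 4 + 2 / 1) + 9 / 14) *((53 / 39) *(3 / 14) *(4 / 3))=71073 / 48412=1.47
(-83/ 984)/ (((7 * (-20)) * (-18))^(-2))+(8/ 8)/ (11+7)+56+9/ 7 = -2766890575/ 5166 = -535596.32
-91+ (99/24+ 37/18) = -6107/72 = -84.82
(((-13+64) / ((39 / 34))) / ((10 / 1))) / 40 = 289 / 2600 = 0.11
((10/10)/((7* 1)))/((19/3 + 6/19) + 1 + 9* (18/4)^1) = 0.00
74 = 74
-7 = -7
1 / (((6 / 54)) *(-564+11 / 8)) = -72 / 4501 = -0.02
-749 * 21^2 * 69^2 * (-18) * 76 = 2151318371832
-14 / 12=-7 / 6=-1.17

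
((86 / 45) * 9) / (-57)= -0.30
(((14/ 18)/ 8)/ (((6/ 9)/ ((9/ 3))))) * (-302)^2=159607/ 4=39901.75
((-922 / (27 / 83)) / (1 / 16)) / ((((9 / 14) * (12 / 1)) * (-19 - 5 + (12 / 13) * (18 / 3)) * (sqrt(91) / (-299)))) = -11440637 * sqrt(91) / 10935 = -9980.50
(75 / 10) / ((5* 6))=1 / 4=0.25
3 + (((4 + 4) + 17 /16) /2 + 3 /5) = 1301 /160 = 8.13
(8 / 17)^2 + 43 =12491 / 289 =43.22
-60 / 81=-20 / 27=-0.74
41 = 41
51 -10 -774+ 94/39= -28493/39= -730.59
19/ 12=1.58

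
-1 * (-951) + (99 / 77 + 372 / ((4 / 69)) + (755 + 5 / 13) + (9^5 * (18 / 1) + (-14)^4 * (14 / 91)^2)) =1268076539 / 1183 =1071915.92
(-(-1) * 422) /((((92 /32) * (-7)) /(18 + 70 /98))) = -442256 /1127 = -392.42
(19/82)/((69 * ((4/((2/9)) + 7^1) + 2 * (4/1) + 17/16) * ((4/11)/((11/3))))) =4598/4625415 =0.00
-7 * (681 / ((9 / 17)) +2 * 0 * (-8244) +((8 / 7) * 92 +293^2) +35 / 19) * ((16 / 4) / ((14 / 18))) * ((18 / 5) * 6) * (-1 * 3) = 27068011056 / 133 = 203518880.12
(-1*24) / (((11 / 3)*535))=-72 / 5885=-0.01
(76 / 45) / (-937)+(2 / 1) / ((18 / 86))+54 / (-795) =7066136 / 744915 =9.49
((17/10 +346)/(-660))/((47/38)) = -22021/51700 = -0.43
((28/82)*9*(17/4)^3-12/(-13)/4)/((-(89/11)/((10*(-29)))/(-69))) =-443266652565/758992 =-584020.19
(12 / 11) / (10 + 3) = 12 / 143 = 0.08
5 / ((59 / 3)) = 15 / 59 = 0.25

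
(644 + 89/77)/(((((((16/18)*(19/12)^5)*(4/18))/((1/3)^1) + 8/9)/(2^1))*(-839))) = -41719142016/184076364241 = -0.23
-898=-898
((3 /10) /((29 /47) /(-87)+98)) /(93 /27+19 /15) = 3807 /5858408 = 0.00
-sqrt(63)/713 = -0.01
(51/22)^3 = 132651/10648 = 12.46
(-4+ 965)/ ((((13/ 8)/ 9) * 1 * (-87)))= -23064/ 377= -61.18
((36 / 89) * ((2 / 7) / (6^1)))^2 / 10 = 72 / 1940645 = 0.00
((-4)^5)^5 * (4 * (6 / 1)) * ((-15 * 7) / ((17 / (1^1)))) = 2837267765243412480 / 17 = 166898103837847792.94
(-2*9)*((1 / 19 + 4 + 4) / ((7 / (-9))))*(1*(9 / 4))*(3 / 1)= 334611 / 266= 1257.94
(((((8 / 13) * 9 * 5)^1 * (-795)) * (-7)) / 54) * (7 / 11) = 259700 / 143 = 1816.08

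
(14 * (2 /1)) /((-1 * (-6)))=14 /3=4.67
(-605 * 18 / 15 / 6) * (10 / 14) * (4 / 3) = -2420 / 21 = -115.24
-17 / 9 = -1.89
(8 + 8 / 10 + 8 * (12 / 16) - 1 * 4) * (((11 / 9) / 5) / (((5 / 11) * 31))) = 726 / 3875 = 0.19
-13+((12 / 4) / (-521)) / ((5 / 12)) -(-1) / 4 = -132999 / 10420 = -12.76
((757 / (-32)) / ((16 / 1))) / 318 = -757 / 162816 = -0.00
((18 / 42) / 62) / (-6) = -1 / 868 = -0.00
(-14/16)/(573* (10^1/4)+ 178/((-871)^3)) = -4625434177/7572496522636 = -0.00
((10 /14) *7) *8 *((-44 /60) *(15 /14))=-220 /7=-31.43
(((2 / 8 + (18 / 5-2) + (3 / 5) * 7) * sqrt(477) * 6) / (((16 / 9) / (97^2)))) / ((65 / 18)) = 829958481 * sqrt(53) / 5200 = 1161959.41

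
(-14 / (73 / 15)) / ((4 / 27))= -2835 / 146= -19.42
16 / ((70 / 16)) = 128 / 35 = 3.66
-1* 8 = -8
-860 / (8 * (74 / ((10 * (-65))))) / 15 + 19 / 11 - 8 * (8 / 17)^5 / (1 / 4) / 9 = 671915881589 / 10401872382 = 64.60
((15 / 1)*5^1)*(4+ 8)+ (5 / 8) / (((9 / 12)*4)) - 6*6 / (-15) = 108313 / 120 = 902.61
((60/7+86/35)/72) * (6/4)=193/840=0.23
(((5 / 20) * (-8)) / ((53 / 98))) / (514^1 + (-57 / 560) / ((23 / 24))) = -0.01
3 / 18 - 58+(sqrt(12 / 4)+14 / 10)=-1693 / 30+sqrt(3)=-54.70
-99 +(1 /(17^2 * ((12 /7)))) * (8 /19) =-1630813 /16473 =-99.00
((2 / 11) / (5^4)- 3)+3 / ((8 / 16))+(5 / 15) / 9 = 563804 / 185625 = 3.04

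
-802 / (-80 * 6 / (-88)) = -4411 / 30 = -147.03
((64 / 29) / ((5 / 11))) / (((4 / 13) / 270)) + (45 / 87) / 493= 60911151 / 14297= 4260.41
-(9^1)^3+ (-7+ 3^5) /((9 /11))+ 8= -3893 /9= -432.56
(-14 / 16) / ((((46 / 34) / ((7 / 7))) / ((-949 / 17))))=6643 / 184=36.10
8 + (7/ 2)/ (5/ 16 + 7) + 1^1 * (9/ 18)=2101/ 234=8.98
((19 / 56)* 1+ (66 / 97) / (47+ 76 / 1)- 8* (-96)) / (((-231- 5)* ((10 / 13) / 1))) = -2224554943 / 525600320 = -4.23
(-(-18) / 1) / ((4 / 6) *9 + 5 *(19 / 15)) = 54 / 37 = 1.46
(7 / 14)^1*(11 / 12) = 11 / 24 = 0.46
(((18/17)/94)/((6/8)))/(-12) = -1/799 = -0.00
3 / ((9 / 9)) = 3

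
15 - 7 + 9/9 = 9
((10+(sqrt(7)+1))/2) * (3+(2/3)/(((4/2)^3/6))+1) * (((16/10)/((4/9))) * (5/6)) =27 * sqrt(7)/4+297/4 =92.11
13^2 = 169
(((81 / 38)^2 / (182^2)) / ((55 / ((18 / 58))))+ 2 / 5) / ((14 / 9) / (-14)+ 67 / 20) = 274646454993 / 2223869075428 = 0.12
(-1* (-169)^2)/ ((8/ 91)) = -324881.38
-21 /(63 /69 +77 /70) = -4830 /463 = -10.43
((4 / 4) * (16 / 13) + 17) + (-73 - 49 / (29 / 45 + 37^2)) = -43912073 / 801242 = -54.81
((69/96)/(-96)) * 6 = -23/512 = -0.04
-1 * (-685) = 685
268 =268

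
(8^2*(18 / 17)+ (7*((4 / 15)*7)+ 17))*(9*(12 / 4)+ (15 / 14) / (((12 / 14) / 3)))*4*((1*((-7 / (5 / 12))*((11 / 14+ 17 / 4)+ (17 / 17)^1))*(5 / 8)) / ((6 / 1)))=-172857763 / 1360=-127101.30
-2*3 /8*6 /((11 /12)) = -54 /11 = -4.91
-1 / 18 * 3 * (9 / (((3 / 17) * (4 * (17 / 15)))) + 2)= -53 / 24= -2.21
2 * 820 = 1640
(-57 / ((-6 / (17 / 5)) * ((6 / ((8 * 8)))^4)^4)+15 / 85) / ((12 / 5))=3319105837751964399801507023 / 8781531084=377964367033830156.60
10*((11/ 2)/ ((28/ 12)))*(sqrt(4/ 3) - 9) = -1485/ 7 + 110*sqrt(3)/ 7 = -184.92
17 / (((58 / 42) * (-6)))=-119 / 58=-2.05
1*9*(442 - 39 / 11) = 43407 / 11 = 3946.09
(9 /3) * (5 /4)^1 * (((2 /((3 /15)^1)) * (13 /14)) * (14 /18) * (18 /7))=975 /14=69.64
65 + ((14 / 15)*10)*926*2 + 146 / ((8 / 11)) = 210613 / 12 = 17551.08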